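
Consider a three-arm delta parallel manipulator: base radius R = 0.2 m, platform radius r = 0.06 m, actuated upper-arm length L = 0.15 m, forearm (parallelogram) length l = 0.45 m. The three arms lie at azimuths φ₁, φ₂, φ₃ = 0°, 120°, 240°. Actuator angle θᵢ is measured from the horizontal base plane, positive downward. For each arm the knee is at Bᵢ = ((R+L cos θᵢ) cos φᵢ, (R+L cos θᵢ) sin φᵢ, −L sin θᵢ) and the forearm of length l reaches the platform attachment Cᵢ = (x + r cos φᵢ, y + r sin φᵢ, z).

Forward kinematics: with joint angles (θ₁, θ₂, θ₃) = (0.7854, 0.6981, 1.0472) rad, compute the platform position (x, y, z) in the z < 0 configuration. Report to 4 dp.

(0.0164, 0.0548, -0.4892)

O1 = (0.2461·cos0.0°, 0.2461·sin0.0°, -0.1061) = (0.2461, 0.0000, -0.1061)
φ2=120.0°: virtual centre (-0.1275, 0.2208, -0.0964), radius l
arm 3 at φ=240.0°: ρ3 = 0.2150;  O3 = (-0.1075, -0.1862, -0.1299)
|O₂|²−|O₁|² = 0.0025;  |O₃|²−|O₁|² = -0.0087
linear system: -0.7470x+0.4415y = 0.0025−0.0193z; -0.7071x+-0.3724y = -0.0087−-0.0477z
Cramer: x(z) = 0.0049-0.0235z;  y(z) = 0.0140-0.0834z
quadratic in z: (1.0075)z²+(0.2211)z+(-0.1329)=0, √Δ=0.7646 → z ∈ {-0.4892, 0.2697}; z = -0.4892 (taking z<0)
x = 0.0164, y = 0.0548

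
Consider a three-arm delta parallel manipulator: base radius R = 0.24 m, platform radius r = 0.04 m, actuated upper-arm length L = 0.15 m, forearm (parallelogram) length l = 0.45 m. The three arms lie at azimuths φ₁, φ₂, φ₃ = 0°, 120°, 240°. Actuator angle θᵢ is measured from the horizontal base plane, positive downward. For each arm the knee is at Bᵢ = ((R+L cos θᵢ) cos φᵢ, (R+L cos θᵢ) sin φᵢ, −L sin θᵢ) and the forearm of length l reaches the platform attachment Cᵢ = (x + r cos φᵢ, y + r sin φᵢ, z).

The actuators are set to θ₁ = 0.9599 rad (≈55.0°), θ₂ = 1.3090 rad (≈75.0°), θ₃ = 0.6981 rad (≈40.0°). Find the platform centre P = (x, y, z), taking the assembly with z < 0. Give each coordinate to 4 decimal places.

(0.0081, -0.0796, -0.4677)

arm 1 at φ=0.0°: ρ1 = 0.2860;  O1 = (0.2860, 0.0000, -0.1229)
arm 2 at φ=120.0°: ρ2 = 0.2388;  O2 = (-0.1194, 0.2068, -0.1449)
arm 3 at φ=240.0°: ρ3 = 0.3149;  O3 = (-0.1575, -0.2727, -0.0964)
subtract pairs → two planes through P
linear system: -0.8109x+0.4137y = -0.0189−-0.0440z; -0.8870x+-0.5454y = 0.0115−0.0529z
Cramer: x(z) = 0.0068-0.0026z;  y(z) = -0.0323+0.1013z
into |P−O₁|² = l²: 1.0103z² + 0.2407z + -0.1084 = 0;  Δ = 0.4960;  z = -0.4677 or 0.2294 → z<0 root = -0.4677
x = 0.0081, y = -0.0796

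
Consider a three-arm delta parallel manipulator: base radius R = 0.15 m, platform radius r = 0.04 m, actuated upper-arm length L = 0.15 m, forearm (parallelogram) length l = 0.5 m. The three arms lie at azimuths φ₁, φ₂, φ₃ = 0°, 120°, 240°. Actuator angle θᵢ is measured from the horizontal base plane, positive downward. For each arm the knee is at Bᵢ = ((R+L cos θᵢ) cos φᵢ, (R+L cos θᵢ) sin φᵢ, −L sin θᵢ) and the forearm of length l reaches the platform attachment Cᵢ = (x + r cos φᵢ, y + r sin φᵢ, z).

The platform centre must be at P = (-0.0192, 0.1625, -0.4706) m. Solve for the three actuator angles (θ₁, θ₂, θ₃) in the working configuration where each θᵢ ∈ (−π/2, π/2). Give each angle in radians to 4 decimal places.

rotate P by −φ1: (-0.0192, 0.1625, -0.4706)
  A=0.1292, B=-0.4706, C=(l²−L²−A²−y'²−z²)/(2L)=-0.1235
  √(A²+B²)=0.4880;  θ1 = -1.3029+1.8267 ≈ 0.5239
arm 2 (φ=120.0°): x'=0.1503, y'=-0.0646
  A=-0.0403, B=-0.4706, C=(l²−L²−A²−y'²−z²)/(2L)=0.0008
  √(A²+B²)=0.4723;  θ2 = -1.6563+1.5692 ≈ -0.0871
arm 3 (φ=240.0°): x'=-0.1311, y'=-0.0979
  A=0.2411, B=-0.4706, C=(l²−L²−A²−y'²−z²)/(2L)=-0.2056
  γ=atan2(-0.4706,0.2411)=-1.0973;  ψ=arccos(-0.3889)=1.9702;  θ3=γ+ψ≈0.8729

θ₁ = 0.5239, θ₂ = -0.0871, θ₃ = 0.8729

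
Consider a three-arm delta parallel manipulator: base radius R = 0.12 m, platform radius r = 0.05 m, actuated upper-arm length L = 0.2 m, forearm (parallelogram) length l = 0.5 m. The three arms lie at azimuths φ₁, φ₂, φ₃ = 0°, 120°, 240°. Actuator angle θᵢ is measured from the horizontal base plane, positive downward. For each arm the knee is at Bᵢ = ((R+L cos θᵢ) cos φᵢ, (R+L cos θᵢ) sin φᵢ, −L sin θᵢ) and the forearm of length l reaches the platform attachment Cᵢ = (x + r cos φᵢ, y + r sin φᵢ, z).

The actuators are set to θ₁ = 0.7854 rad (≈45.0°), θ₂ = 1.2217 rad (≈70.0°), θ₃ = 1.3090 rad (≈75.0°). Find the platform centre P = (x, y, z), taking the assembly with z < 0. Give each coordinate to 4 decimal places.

(0.1341, 0.0249, -0.6348)

φ1=0.0°: virtual centre (0.2114, 0.0000, -0.1414), radius l
centre 2 = (0.1384·cos120.0°, 0.1384·sin120.0°, -0.1879) = (-0.0692, 0.1199, -0.1879)
arm 3 at φ=240.0°: e+L cos θ3 = 0.1218;  centre 3 = (-0.0609, -0.1055, -0.1932)
|centre ₂|²−|centre ₁|² = -0.0102;  |centre ₃|²−|centre ₁|² = -0.0126
linear system: -0.5613x+0.2397y = -0.0102−-0.0930z; -0.5446x+-0.2109y = -0.0126−-0.1035z
Cramer: x(z) = 0.0207-0.1785z;  y(z) = 0.0059-0.0299z
sphere 1 gives Az²+Bz+C=0 with A=1.0328, B=0.3506, C=-0.1936;  B²−4AC=0.9227;  roots -0.6348, 0.2953;  negative root z = -0.6348
x = 0.1341, y = 0.0249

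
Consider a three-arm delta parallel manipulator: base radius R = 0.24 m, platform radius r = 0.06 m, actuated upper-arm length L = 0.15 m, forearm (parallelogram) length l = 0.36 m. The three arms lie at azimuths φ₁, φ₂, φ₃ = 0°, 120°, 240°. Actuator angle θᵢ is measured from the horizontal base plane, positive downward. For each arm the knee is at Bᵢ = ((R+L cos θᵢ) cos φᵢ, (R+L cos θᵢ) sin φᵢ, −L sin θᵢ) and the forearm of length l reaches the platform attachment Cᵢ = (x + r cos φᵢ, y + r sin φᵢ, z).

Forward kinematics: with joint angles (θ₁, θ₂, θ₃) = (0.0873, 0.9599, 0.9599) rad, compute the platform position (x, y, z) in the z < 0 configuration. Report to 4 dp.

φ1=0.0°: virtual centre (0.3294, 0.0000, -0.0131), radius l
φ2=120.0°: virtual centre (-0.1330, 0.2304, -0.1229), radius l
arm 3 at φ=240.0°: (R−r)+L cos θ3 = 0.2660;  O3 = (-0.1330, -0.2304, -0.1229)
eliminate P² terms by subtracting sphere 1 from 2 and 3
plane₁₂: -0.9249x+0.4608y+-0.2196z = -0.0228
Cramer: x(z) = 0.0247-0.2374z;  y(z) = 0.0000+0.0000z
sphere 1 gives Az²+Bz+C=0 with A=1.0564, B=0.1709, C=-0.0366;  B²−4AC=0.1836;  roots -0.2837, 0.1220;  negative root z = -0.2837
x = 0.0920, y = 0.0000

(0.0920, 0.0000, -0.2837)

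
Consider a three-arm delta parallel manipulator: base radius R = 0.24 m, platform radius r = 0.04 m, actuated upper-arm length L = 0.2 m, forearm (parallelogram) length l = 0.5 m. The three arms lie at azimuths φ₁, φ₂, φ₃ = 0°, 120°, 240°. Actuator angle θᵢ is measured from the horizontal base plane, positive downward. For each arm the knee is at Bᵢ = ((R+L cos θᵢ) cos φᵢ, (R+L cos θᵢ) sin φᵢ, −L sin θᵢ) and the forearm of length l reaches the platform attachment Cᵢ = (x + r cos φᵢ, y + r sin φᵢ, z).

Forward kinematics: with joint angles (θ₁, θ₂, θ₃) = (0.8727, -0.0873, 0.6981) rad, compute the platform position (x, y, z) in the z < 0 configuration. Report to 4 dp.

arm 1 at φ=0.0°: e+L cos θ1 = 0.3286;  O1 = (0.3286, 0.0000, -0.1532)
arm 2 at φ=120.0°: e+L cos θ2 = 0.3992;  O2 = (-0.1996, 0.3458, 0.0174)
arm 3 at φ=240.0°: e+L cos θ3 = 0.3532;  O3 = (-0.1766, -0.3059, -0.1286)
eliminate P² terms by subtracting sphere 1 from 2 and 3
plane₁₂: -1.0563x+0.6915y+0.3413z = 0.0283
det = 1.3449;  x = -0.0179+0.1806z,  y = 0.0135+-0.2177z
sphere 1 gives Az²+Bz+C=0 with A=1.0800, B=0.1754, C=-0.1063;  B²−4AC=0.4899;  roots -0.4053, 0.2429;  negative root z = -0.4053
x = -0.0911, y = 0.1017

(-0.0911, 0.1017, -0.4053)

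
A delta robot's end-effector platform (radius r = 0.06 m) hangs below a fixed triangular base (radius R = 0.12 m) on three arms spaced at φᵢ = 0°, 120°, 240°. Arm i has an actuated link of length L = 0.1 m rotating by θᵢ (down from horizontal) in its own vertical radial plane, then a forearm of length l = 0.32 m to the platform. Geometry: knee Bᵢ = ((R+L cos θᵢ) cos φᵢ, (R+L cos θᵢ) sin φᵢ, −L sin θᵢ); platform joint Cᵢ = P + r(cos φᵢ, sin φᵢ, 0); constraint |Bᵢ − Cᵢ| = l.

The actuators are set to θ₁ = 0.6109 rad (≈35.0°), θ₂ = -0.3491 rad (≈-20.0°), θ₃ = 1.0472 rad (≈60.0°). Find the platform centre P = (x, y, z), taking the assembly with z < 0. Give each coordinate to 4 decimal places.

S1 = (0.1419·cos0.0°, 0.1419·sin0.0°, -0.0574) = (0.1419, 0.0000, -0.0574)
φ2=120.0°: virtual centre (-0.0770, 0.1333, 0.0342), radius l
φ3=240.0°: virtual centre (-0.0550, -0.0953, -0.0866), radius l
subtract pairs → two planes through P
linear system: -0.4378x+0.2667y = 0.0014−0.1831z; -0.3938x+-0.1905y = -0.0038−-0.0585z
det = 0.1884;  x = 0.0040+0.1024z,  y = 0.0119+-0.5186z
sphere 1 gives Az²+Bz+C=0 with A=1.2794, B=0.0741, C=-0.0799;  B²−4AC=0.4146;  roots -0.2806, 0.2227;  negative root z = -0.2806
x = -0.0248, y = 0.1574

(-0.0248, 0.1574, -0.2806)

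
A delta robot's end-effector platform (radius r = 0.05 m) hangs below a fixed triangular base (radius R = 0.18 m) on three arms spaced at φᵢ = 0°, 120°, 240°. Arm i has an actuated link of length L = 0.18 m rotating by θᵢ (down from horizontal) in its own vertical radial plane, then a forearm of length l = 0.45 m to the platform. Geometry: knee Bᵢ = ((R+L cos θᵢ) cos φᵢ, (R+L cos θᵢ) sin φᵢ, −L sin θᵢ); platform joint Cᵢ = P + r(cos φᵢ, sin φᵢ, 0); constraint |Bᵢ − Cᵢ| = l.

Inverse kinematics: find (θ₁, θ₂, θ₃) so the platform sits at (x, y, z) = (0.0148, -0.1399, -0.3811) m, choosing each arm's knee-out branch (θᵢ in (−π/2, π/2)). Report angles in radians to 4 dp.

φ1=0.0° → target in arm frame (0.0148, -0.1399)
  A=0.1152, B=-0.3811, C=(l²−L²−A²−y'²−z²)/(2L)=-0.0222
  θ1 = atan2(B,A) + arccos(C/0.3981) = 0.3493
rotate P by −φ2: (-0.1286, 0.0571, -0.3811)
  A cos θ + B sin θ = C:  0.2586·cos θ + -0.3811·sin θ = -0.1257
  √(A²+B²)=0.4605;  θ2 = -0.9747+1.8473 ≈ 0.8726
rotate P by −φ3: (0.1138, 0.0828, -0.3811)
  A=0.0162, B=-0.3811, C=(l²−L²−A²−y'²−z²)/(2L)=0.0493
  √(A²+B²)=0.3814;  θ3 = -1.5282+1.4412 ≈ -0.0870

θ₁ = 0.3493, θ₂ = 0.8726, θ₃ = -0.0870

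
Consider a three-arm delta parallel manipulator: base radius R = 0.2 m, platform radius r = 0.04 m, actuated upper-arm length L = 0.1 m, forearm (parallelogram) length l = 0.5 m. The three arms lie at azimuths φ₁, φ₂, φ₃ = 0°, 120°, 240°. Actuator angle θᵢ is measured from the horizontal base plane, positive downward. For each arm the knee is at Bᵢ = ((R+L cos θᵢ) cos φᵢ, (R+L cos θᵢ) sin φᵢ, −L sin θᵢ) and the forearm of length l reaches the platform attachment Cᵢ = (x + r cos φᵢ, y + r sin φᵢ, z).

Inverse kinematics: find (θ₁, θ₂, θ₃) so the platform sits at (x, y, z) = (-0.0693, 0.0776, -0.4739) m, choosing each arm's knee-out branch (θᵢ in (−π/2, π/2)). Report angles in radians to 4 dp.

rotate P by −φ1: (-0.0693, 0.0776, -0.4739)
  A cos θ + B sin θ = C:  0.2293·cos θ + -0.4739·sin θ = -0.2159
  γ=atan2(-0.4739,0.2293)=-1.1201;  ψ=arccos(-0.4101)=1.9934;  θ1=γ+ψ≈0.8732
arm 2 (φ=120.0°): x'=0.1019, y'=0.0212
  A cos θ + B sin θ = C:  0.0581·cos θ + -0.4739·sin θ = 0.0579
  γ=atan2(-0.4739,0.0581)=-1.4487;  ψ=arccos(0.1213)=1.4491;  θ2=γ+ψ≈0.0004
rotate P by −φ3: (-0.0326, -0.0988, -0.4739)
  A cos θ + B sin θ = C:  0.1926·cos θ + -0.4739·sin θ = -0.1571
  θ3 = atan2(B,A) + arccos(C/0.5115) = 0.6981

θ₁ = 0.8732, θ₂ = 0.0004, θ₃ = 0.6981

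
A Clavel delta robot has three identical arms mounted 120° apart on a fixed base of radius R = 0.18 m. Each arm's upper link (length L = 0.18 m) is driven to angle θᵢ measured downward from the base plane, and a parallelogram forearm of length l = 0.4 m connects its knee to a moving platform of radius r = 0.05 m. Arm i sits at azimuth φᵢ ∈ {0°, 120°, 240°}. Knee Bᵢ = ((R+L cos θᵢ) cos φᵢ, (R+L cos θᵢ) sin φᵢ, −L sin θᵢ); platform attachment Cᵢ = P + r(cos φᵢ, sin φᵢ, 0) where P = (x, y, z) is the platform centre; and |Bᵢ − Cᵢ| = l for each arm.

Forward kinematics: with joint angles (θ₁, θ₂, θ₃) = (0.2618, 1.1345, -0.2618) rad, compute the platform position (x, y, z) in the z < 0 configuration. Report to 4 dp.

φ1=0.0°: virtual centre (0.3039, 0.0000, -0.0466), radius l
φ2=120.0°: virtual centre (-0.1030, 0.1785, -0.1631), radius l
arm 3 at φ=240.0°: ρ3 = 0.3039;  S3 = (-0.1519, -0.2632, 0.0466)
eliminate P² terms by subtracting sphere 1 from 2 and 3
[-0.8138 0.3569 -0.2331]·P = -0.0254;  [-0.9116 -0.5263 0.1864]·P = 0.0000
det = 0.7537;  x = 0.0178+-0.0745z,  y = -0.0308+0.4832z
sphere 1 gives Az²+Bz+C=0 with A=1.2390, B=0.1061, C=-0.0750;  B²−4AC=0.3831;  roots -0.2926, 0.2070;  negative root z = -0.2926
x = 0.0396, y = -0.1721

(0.0396, -0.1721, -0.2926)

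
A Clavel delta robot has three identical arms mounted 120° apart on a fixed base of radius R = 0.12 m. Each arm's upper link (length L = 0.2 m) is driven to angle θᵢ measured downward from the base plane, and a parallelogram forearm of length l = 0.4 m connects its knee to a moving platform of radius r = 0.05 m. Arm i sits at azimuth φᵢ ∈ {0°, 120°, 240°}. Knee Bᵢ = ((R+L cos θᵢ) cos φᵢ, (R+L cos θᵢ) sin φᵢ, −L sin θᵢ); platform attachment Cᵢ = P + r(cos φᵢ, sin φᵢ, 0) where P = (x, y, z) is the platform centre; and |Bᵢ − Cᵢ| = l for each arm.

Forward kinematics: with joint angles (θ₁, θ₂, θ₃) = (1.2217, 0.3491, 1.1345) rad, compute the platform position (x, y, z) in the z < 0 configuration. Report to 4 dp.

φ1=0.0°: virtual centre (0.1384, 0.0000, -0.1879), radius l
S2 = (0.2579·cos120.0°, 0.2579·sin120.0°, -0.0684) = (-0.1290, 0.2234, -0.0684)
φ3=240.0°: virtual centre (-0.0773, -0.1338, -0.1813), radius l
eliminate P² terms by subtracting sphere 1 from 2 and 3
plane₁₂: -0.5348x+0.4468y+0.2391z = 0.0167
Cramer: x(z) = -0.0163+0.2083z;  y(z) = 0.0179-0.2858z
quadratic in z: (1.1251)z²+(0.3012)z+(-0.1004)=0, √Δ=0.7366 → z ∈ {-0.4612, 0.1935}; z = -0.4612 (taking z<0)
x = -0.1124, y = 0.1497

(-0.1124, 0.1497, -0.4612)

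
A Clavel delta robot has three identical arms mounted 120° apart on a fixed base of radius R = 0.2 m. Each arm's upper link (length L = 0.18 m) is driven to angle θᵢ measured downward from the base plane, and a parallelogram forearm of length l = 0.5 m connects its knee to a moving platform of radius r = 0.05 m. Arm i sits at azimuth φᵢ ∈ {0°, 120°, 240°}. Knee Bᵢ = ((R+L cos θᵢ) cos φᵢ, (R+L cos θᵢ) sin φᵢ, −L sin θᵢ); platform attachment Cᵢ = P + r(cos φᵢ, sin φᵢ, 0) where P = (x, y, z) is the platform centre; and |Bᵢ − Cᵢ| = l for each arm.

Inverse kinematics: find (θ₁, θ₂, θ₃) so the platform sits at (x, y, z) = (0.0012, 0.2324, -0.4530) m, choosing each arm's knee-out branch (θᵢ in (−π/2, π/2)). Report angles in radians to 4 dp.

θ₁ = 0.6979, θ₂ = -0.0875, θ₃ = 1.3086

rotate P by −φ1: (0.0012, 0.2324, -0.4530)
  e−x'=0.1488;  (l²−L²−(e−x')²−y'²−z²)/2L = -0.1771
  γ=atan2(-0.4530,0.1488)=-1.2534;  ψ=arccos(-0.3714)=1.9514;  θ1=γ+ψ≈0.6979
φ2=120.0° → target in arm frame (0.2007, -0.1172)
  e−x'=-0.0507;  (l²−L²−(e−x')²−y'²−z²)/2L = -0.0109
  √(A²+B²)=0.4558;  θ2 = -1.6822+1.5947 ≈ -0.0875
φ3=240.0° → target in arm frame (-0.2019, -0.1152)
  A cos θ + B sin θ = C:  0.3519·cos θ + -0.4530·sin θ = -0.3463
  √(A²+B²)=0.5736;  θ3 = -0.9104+2.2190 ≈ 1.3086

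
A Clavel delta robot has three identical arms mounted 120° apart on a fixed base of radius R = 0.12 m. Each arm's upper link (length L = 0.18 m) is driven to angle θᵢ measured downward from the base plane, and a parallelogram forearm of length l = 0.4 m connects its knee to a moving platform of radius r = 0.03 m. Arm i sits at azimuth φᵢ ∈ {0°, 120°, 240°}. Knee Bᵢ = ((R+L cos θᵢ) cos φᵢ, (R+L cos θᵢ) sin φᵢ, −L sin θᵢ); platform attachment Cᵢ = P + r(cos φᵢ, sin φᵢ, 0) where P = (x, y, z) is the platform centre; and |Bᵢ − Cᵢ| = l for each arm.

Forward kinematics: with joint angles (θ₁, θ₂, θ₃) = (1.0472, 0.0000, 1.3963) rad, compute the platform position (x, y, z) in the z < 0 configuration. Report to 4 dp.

(-0.0453, 0.2335, -0.3898)

φ1=0.0°: virtual centre (0.1800, 0.0000, -0.1559), radius l
φ2=120.0°: virtual centre (-0.1350, 0.2338, 0.0000), radius l
arm 3 at φ=240.0°: e+L cos θ3 = 0.1213;  S3 = (-0.0606, -0.1050, -0.1773)
subtract pairs → two planes through P
plane₁₂: -0.6300x+0.4677y+0.3118z = 0.0162
Cramer: x(z) = 0.0043+0.1273z;  y(z) = 0.0405-0.4952z
quadratic in z: (1.2615)z²+(0.2270)z+(-0.1032)=0, √Δ=0.7565 → z ∈ {-0.3898, 0.2099}; z = -0.3898 (taking z<0)
x = -0.0453, y = 0.2335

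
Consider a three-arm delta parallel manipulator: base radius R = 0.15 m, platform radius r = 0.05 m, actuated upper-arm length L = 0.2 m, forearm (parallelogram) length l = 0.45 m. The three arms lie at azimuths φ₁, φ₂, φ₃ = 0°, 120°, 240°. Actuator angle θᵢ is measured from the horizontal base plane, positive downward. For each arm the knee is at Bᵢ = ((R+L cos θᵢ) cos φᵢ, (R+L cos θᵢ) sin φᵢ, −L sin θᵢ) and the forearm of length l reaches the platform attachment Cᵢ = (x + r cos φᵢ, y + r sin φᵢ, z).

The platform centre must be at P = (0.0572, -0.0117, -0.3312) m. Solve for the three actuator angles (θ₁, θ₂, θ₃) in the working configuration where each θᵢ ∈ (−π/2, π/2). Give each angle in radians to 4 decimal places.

arm 1 (φ=0.0°): x'=0.0572, y'=-0.0117
  e−x'=0.0428;  (l²−L²−(e−x')²−y'²−z²)/2L = 0.1271
  √(A²+B²)=0.3340;  θ1 = -1.4423+1.1804 ≈ -0.2619
rotate P by −φ2: (-0.0387, -0.0437, -0.3312)
  e−x'=0.1387;  (l²−L²−(e−x')²−y'²−z²)/2L = 0.0791
  γ=atan2(-0.3312,0.1387)=-1.1741;  ψ=arccos(0.2204)=1.3486;  θ2=γ+ψ≈0.1745
arm 3 (φ=240.0°): x'=-0.0185, y'=0.0554
  e−x'=0.1185;  (l²−L²−(e−x')²−y'²−z²)/2L = 0.0893
  √(A²+B²)=0.3517;  θ3 = -1.2273+1.3142 ≈ 0.0869

θ₁ = -0.2619, θ₂ = 0.1745, θ₃ = 0.0869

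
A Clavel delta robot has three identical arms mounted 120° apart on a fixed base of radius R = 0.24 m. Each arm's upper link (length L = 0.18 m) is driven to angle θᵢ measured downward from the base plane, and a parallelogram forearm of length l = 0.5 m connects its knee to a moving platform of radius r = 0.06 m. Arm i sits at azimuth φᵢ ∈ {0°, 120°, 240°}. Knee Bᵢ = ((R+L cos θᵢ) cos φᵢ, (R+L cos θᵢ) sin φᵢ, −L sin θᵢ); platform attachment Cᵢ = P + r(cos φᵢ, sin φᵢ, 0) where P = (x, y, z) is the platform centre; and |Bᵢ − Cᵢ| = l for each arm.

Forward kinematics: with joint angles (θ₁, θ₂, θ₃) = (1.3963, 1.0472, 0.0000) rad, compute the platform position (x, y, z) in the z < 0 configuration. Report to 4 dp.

φ1=0.0°: virtual centre (0.2113, 0.0000, -0.1773), radius l
arm 2 at φ=120.0°: ρ2 = 0.2700;  O2 = (-0.1350, 0.2338, -0.1559)
arm 3 at φ=240.0°: ρ3 = 0.3600;  O3 = (-0.1800, -0.3118, 0.0000)
|O₂|²−|O₁|² = 0.0211;  |O₃|²−|O₁|² = 0.0535
linear system: -0.6925x+0.4677y = 0.0211−0.0428z; -0.7825x+-0.6235y = 0.0535−0.3545z
Cramer: x(z) = -0.0479+0.2413z;  y(z) = -0.0257+0.2658z
sphere 1 gives Az²+Bz+C=0 with A=1.1289, B=0.2158, C=-0.1507;  B²−4AC=0.7272;  roots -0.4733, 0.2821;  negative root z = -0.4733
x = -0.1621, y = -0.1515

(-0.1621, -0.1515, -0.4733)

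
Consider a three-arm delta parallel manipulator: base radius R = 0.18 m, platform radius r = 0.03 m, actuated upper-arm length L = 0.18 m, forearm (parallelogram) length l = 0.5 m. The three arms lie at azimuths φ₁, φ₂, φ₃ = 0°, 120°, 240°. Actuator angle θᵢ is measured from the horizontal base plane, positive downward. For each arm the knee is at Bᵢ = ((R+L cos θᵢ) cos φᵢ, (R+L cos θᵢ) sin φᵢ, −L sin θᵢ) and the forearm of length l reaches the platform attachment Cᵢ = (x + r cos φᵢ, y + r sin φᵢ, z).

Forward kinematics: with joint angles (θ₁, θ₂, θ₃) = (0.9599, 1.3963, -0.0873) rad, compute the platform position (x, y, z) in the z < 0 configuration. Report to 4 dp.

arm 1 at φ=0.0°: ρ1 = 0.2532;  O1 = (0.2532, 0.0000, -0.1474)
O2 = (0.1813·cos120.0°, 0.1813·sin120.0°, -0.1773) = (-0.0906, 0.1570, -0.1773)
arm 3 at φ=240.0°: ρ3 = 0.3293;  O3 = (-0.1647, -0.2852, 0.0157)
|O₂|²−|O₁|² = -0.0216;  |O₃|²−|O₁|² = 0.0228
linear system: -0.6877x+0.3139y = -0.0216−-0.0596z; -0.8358x+-0.5704y = 0.0228−0.3263z
det = 0.6547;  x = 0.0079+0.1045z,  y = -0.0515+0.4189z
quadratic in z: (1.1864)z²+(0.2004)z+(-0.1654)=0, √Δ=0.9083 → z ∈ {-0.4673, 0.2983}; z = -0.4673 (taking z<0)
x = -0.0410, y = -0.2473

(-0.0410, -0.2473, -0.4673)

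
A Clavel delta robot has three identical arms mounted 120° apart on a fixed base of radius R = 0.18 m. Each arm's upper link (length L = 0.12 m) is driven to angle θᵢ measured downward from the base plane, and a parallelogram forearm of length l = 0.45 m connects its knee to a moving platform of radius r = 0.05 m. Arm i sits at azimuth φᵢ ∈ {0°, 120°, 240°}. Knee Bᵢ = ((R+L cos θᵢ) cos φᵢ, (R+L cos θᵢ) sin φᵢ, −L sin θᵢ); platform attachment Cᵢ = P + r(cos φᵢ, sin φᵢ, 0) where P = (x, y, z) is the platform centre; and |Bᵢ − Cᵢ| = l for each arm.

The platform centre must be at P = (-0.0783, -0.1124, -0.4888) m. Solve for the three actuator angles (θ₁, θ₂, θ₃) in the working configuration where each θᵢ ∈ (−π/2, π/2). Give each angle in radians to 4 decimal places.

θ₁ = 1.3963, θ₂ = 1.3089, θ₃ = 0.4364

arm 1 (φ=0.0°): x'=-0.0783, y'=-0.1124
  A cos θ + B sin θ = C:  0.2083·cos θ + -0.4888·sin θ = -0.4452
  √(A²+B²)=0.5313;  θ1 = -1.1680+2.5642 ≈ 1.3963
φ2=120.0° → target in arm frame (-0.0582, 0.1240)
  A=0.1882, B=-0.4888, C=(l²−L²−A²−y'²−z²)/(2L)=-0.4234
  γ=atan2(-0.4888,0.1882)=-1.2033;  ψ=arccos(-0.8084)=2.5122;  θ2=γ+ψ≈1.3089
rotate P by −φ3: (0.1365, -0.0116, -0.4888)
  e−x'=-0.0065;  (l²−L²−(e−x')²−y'²−z²)/2L = -0.2125
  θ3 = atan2(B,A) + arccos(C/0.4888) = 0.4364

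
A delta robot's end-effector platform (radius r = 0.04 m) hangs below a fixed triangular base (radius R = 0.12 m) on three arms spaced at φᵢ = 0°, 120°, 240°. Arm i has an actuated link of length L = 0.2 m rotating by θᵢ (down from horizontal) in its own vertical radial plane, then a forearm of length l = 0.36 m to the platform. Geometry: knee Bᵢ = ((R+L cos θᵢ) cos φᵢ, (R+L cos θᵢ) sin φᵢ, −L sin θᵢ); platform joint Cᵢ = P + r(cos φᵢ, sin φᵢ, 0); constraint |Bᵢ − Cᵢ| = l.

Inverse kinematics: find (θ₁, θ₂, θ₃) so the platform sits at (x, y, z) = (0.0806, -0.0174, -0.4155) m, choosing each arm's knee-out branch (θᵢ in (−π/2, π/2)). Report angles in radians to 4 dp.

φ1=0.0° → target in arm frame (0.0806, -0.0174)
  e−x'=-0.0006;  (l²−L²−(e−x')²−y'²−z²)/2L = -0.2084
  θ1 = atan2(B,A) + arccos(C/0.4155) = 0.5238
rotate P by −φ2: (-0.0554, -0.0611, -0.4155)
  A cos θ + B sin θ = C:  0.1354·cos θ + -0.4155·sin θ = -0.2627
  θ2 = atan2(B,A) + arccos(C/0.4370) = 0.9600
rotate P by −φ3: (-0.0252, 0.0785, -0.4155)
  e−x'=0.1052;  (l²−L²−(e−x')²−y'²−z²)/2L = -0.2507
  √(A²+B²)=0.4286;  θ3 = -1.3227+2.1955 ≈ 0.8728

θ₁ = 0.5238, θ₂ = 0.9600, θ₃ = 0.8728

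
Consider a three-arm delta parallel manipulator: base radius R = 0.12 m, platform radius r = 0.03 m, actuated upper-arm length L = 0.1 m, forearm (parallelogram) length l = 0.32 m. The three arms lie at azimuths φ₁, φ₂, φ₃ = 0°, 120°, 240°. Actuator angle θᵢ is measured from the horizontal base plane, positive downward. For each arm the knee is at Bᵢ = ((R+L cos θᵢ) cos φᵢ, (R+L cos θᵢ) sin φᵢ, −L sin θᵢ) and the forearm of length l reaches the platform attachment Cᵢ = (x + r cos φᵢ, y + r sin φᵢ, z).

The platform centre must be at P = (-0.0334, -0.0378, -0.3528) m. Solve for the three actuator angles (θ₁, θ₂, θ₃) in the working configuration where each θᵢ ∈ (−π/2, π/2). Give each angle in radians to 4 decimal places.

θ₁ = 1.0464, θ₂ = 0.9593, θ₃ = 0.6107

rotate P by −φ1: (-0.0334, -0.0378, -0.3528)
  A=0.1234, B=-0.3528, C=(l²−L²−A²−y'²−z²)/(2L)=-0.2436
  γ=atan2(-0.3528,0.1234)=-1.2343;  ψ=arccos(-0.6518)=2.2808;  θ1=γ+ψ≈1.0464
arm 2 (φ=120.0°): x'=-0.0160, y'=0.0478
  A=0.1060, B=-0.3528, C=(l²−L²−A²−y'²−z²)/(2L)=-0.2280
  √(A²+B²)=0.3684;  θ2 = -1.2788+2.2381 ≈ 0.9593
arm 3 (φ=240.0°): x'=0.0494, y'=-0.0100
  A cos θ + B sin θ = C:  0.0406·cos θ + -0.3528·sin θ = -0.1691
  γ=atan2(-0.3528,0.0406)=-1.4563;  ψ=arccos(-0.4761)=2.0670;  θ3=γ+ψ≈0.6107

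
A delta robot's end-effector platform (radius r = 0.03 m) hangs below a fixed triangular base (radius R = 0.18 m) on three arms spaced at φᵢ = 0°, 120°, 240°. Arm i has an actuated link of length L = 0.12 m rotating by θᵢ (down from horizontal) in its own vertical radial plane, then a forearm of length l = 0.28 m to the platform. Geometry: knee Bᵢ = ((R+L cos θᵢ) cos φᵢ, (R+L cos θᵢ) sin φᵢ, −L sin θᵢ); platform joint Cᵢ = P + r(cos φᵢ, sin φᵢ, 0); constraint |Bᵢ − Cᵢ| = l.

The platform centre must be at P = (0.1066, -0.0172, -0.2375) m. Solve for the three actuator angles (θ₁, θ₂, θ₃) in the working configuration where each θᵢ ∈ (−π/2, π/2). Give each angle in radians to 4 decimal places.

θ₁ = 0.0872, θ₂ = 1.3960, θ₃ = 1.2216

rotate P by −φ1: (0.1066, -0.0172, -0.2375)
  A=0.0434, B=-0.2375, C=(l²−L²−A²−y'²−z²)/(2L)=0.0226
  √(A²+B²)=0.2414;  θ1 = -1.3901+1.4772 ≈ 0.0872
φ2=120.0° → target in arm frame (-0.0682, -0.0837)
  A cos θ + B sin θ = C:  0.2182·cos θ + -0.2375·sin θ = -0.1959
  γ=atan2(-0.2375,0.2182)=-0.8277;  ψ=arccos(-0.6075)=2.2237;  θ2=γ+ψ≈1.3960
arm 3 (φ=240.0°): x'=-0.0384, y'=0.1009
  A cos θ + B sin θ = C:  0.1884·cos θ + -0.2375·sin θ = -0.1587
  θ3 = atan2(B,A) + arccos(C/0.3032) = 1.2216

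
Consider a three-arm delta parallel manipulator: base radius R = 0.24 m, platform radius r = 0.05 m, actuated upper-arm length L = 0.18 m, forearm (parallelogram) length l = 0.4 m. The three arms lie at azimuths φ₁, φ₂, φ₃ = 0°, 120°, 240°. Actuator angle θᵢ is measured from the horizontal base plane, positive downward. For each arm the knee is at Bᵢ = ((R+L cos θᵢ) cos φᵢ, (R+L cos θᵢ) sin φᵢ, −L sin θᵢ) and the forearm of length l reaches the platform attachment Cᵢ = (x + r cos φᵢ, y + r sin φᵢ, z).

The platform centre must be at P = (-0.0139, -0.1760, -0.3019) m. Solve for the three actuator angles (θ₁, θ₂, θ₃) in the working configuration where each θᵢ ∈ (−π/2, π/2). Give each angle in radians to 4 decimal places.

θ₁ = 0.8728, θ₂ = 1.3965, θ₃ = -0.1747

φ1=0.0° → target in arm frame (-0.0139, -0.1760)
  e−x'=0.2039;  (l²−L²−(e−x')²−y'²−z²)/2L = -0.1003
  γ=atan2(-0.3019,0.2039)=-0.9768;  ψ=arccos(-0.2752)=1.8496;  θ1=γ+ψ≈0.8728
rotate P by −φ2: (-0.1455, 0.1000, -0.3019)
  A=0.3355, B=-0.3019, C=(l²−L²−A²−y'²−z²)/(2L)=-0.2391
  θ2 = atan2(B,A) + arccos(C/0.4513) = 1.3965
arm 3 (φ=240.0°): x'=0.1594, y'=0.0760
  A cos θ + B sin θ = C:  0.0306·cos θ + -0.3019·sin θ = 0.0826
  θ3 = atan2(B,A) + arccos(C/0.3034) = -0.1747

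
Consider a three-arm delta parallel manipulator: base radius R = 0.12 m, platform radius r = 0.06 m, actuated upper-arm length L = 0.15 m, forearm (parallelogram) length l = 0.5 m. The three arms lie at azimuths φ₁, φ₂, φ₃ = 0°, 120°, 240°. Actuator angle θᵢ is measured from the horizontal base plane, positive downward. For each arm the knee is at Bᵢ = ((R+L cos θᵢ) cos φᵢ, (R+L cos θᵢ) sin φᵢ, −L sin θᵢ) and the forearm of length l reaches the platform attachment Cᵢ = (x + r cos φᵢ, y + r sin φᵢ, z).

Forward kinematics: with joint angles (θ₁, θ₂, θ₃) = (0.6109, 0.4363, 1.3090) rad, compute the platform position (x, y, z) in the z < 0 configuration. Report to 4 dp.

arm 1 at φ=0.0°: (R−r)+L cos θ1 = 0.1829;  centre 1 = (0.1829, 0.0000, -0.0860)
φ2=120.0°: virtual centre (-0.0980, 0.1697, -0.0634), radius l
arm 3 at φ=240.0°: (R−r)+L cos θ3 = 0.0988;  centre 3 = (-0.0494, -0.0856, -0.1449)
subtract pairs → two planes through P
plane₁₂: -0.5617x+0.3394y+0.0453z = 0.0016
det = 0.2538;  x = 0.0124+-0.1268z,  y = 0.0252+-0.3434z
into |P−centre ₁|² = l²: 1.1340z² + 0.1980z + -0.2129 = 0;  Δ = 1.0050;  z = -0.5293 or 0.3547 → z<0 root = -0.5293
x = 0.0796, y = 0.2070

(0.0796, 0.2070, -0.5293)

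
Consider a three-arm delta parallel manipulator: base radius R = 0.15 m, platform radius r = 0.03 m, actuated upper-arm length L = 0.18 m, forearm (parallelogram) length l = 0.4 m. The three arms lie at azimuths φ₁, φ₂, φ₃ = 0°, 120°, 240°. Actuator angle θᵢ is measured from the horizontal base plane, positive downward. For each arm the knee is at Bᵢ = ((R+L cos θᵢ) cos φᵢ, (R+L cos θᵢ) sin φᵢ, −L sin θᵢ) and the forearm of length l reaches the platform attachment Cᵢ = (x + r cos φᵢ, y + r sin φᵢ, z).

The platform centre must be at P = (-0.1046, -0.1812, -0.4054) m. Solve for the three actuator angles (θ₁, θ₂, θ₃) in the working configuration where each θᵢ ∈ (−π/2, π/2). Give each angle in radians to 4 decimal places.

θ₁ = 1.3089, θ₂ = 1.3089, θ₃ = 0.0872

rotate P by −φ1: (-0.1046, -0.1812, -0.4054)
  A cos θ + B sin θ = C:  0.2246·cos θ + -0.4054·sin θ = -0.3334
  √(A²+B²)=0.4635;  θ1 = -1.0649+2.3737 ≈ 1.3089
rotate P by −φ2: (-0.1046, 0.1812, -0.4054)
  e−x'=0.2246;  (l²−L²−(e−x')²−y'²−z²)/2L = -0.3334
  θ2 = atan2(B,A) + arccos(C/0.4635) = 1.3089
arm 3 (φ=240.0°): x'=0.2092, y'=0.0000
  A cos θ + B sin θ = C:  -0.0892·cos θ + -0.4054·sin θ = -0.1242
  γ=atan2(-0.4054,-0.0892)=-1.7874;  ψ=arccos(-0.2992)=1.8746;  θ3=γ+ψ≈0.0872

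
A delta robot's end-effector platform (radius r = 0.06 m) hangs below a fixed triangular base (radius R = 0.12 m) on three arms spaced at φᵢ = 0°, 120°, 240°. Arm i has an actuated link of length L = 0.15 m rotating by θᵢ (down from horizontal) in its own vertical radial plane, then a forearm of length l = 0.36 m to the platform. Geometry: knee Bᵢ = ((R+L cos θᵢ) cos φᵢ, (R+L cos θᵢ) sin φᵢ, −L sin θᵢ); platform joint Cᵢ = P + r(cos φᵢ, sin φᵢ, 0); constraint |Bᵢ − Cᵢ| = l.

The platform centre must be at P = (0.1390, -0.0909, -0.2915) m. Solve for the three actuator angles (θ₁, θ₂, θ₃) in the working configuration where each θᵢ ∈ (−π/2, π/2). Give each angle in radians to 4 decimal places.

θ₁ = -0.3489, θ₂ = 0.8727, θ₃ = 0.2621

arm 1 (φ=0.0°): x'=0.1390, y'=-0.0909
  A cos θ + B sin θ = C:  -0.0790·cos θ + -0.2915·sin θ = 0.0254
  θ1 = atan2(B,A) + arccos(C/0.3020) = -0.3489
arm 2 (φ=120.0°): x'=-0.1482, y'=-0.0749
  A=0.2082, B=-0.2915, C=(l²−L²−A²−y'²−z²)/(2L)=-0.0895
  √(A²+B²)=0.3582;  θ2 = -0.9505+1.8232 ≈ 0.8727
rotate P by −φ3: (0.0092, 0.1658, -0.2915)
  A cos θ + B sin θ = C:  0.0508·cos θ + -0.2915·sin θ = -0.0265
  θ3 = atan2(B,A) + arccos(C/0.2959) = 0.2621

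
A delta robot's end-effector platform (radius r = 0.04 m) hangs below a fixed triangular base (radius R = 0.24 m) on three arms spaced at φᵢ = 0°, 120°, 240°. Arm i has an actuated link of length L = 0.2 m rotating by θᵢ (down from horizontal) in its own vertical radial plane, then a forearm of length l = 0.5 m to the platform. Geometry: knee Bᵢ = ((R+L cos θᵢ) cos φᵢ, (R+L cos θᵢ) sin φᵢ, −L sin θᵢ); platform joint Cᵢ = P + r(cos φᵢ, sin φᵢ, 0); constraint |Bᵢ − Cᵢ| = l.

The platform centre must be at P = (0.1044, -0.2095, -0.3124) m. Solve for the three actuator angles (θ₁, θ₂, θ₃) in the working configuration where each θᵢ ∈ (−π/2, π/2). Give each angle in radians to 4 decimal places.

θ₁ = -0.1747, θ₂ = 1.3091, θ₃ = -0.3488

φ1=0.0° → target in arm frame (0.1044, -0.2095)
  e−x'=0.0956;  (l²−L²−(e−x')²−y'²−z²)/2L = 0.1484
  √(A²+B²)=0.3267;  θ1 = -1.2738+1.0991 ≈ -0.1747
rotate P by −φ2: (-0.2336, 0.0143, -0.3124)
  A cos θ + B sin θ = C:  0.4336·cos θ + -0.3124·sin θ = -0.1896
  γ=atan2(-0.3124,0.4336)=-0.6243;  ψ=arccos(-0.3547)=1.9334;  θ2=γ+ψ≈1.3091
φ3=240.0° → target in arm frame (0.1292, 0.1952)
  A cos θ + B sin θ = C:  0.0708·cos θ + -0.3124·sin θ = 0.1733
  √(A²+B²)=0.3203;  θ3 = -1.3480+0.9992 ≈ -0.3488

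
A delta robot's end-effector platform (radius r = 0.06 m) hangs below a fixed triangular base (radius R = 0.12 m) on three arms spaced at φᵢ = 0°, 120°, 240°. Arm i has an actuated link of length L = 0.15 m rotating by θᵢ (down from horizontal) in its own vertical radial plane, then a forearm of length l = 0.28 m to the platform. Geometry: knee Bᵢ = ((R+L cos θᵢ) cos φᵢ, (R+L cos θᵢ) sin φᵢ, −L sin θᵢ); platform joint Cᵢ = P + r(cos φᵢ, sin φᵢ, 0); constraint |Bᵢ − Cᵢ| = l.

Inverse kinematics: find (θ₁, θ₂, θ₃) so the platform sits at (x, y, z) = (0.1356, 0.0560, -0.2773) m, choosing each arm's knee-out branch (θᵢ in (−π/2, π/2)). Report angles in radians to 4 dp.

θ₁ = 0.0873, θ₂ = 0.8727, θ₃ = 1.2216

φ1=0.0° → target in arm frame (0.1356, 0.0560)
  A=-0.0756, B=-0.2773, C=(l²−L²−A²−y'²−z²)/(2L)=-0.0995
  √(A²+B²)=0.2874;  θ1 = -1.8370+1.9243 ≈ 0.0873
φ2=120.0° → target in arm frame (-0.0193, -0.1454)
  e−x'=0.0793;  (l²−L²−(e−x')²−y'²−z²)/2L = -0.1614
  √(A²+B²)=0.2884;  θ2 = -1.2922+2.1649 ≈ 0.8727
φ3=240.0° → target in arm frame (-0.1163, 0.0894)
  A cos θ + B sin θ = C:  0.1763·cos θ + -0.2773·sin θ = -0.2002
  θ3 = atan2(B,A) + arccos(C/0.3286) = 1.2216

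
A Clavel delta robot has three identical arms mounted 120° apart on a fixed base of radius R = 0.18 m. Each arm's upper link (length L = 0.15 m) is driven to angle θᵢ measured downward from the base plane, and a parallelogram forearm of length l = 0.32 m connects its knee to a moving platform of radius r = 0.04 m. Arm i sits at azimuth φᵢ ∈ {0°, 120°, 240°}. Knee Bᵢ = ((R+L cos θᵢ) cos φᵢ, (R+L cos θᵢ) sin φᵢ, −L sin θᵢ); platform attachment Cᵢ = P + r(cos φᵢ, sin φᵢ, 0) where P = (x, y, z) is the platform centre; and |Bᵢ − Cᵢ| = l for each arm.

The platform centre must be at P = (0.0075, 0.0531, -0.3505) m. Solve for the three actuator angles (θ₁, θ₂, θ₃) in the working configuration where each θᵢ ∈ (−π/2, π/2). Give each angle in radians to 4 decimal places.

φ1=0.0° → target in arm frame (0.0075, 0.0531)
  e−x'=0.1325;  (l²−L²−(e−x')²−y'²−z²)/2L = -0.2111
  γ=atan2(-0.3505,0.1325)=-1.2094;  ψ=arccos(-0.5633)=2.1692;  θ1=γ+ψ≈0.9598
rotate P by −φ2: (0.0422, -0.0330, -0.3505)
  A cos θ + B sin θ = C:  0.0978·cos θ + -0.3505·sin θ = -0.1787
  γ=atan2(-0.3505,0.0978)=-1.2988;  ψ=arccos(-0.4910)=2.0840;  θ2=γ+ψ≈0.7853
rotate P by −φ3: (-0.0497, -0.0201, -0.3505)
  A=0.1897, B=-0.3505, C=(l²−L²−A²−y'²−z²)/(2L)=-0.2645
  γ=atan2(-0.3505,0.1897)=-1.0746;  ψ=arccos(-0.6637)=2.2965;  θ3=γ+ψ≈1.2219

θ₁ = 0.9598, θ₂ = 0.7853, θ₃ = 1.2219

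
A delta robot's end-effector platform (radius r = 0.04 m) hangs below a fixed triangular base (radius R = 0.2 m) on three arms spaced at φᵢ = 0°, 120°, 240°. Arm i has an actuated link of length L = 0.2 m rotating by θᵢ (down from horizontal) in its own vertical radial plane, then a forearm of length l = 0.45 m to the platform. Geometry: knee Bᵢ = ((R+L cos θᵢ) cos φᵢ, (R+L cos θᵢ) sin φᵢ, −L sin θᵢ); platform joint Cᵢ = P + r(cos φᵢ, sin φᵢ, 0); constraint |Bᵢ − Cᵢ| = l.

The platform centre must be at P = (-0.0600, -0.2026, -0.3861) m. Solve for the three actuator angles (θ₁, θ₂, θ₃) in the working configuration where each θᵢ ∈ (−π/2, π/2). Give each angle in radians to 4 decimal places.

rotate P by −φ1: (-0.0600, -0.2026, -0.3861)
  e−x'=0.2200;  (l²−L²−(e−x')²−y'²−z²)/2L = -0.1900
  γ=atan2(-0.3861,0.2200)=-1.0529;  ψ=arccos(-0.4277)=2.0127;  θ1=γ+ψ≈0.9598
rotate P by −φ2: (-0.1455, 0.1533, -0.3861)
  A cos θ + B sin θ = C:  0.3055·cos θ + -0.3861·sin θ = -0.2584
  γ=atan2(-0.3861,0.3055)=-0.9015;  ψ=arccos(-0.5249)=2.1234;  θ2=γ+ψ≈1.2219
φ3=240.0° → target in arm frame (0.2055, 0.0493)
  e−x'=-0.0455;  (l²−L²−(e−x')²−y'²−z²)/2L = 0.0223
  √(A²+B²)=0.3888;  θ3 = -1.6880+1.5134 ≈ -0.1746

θ₁ = 0.9598, θ₂ = 1.2219, θ₃ = -0.1746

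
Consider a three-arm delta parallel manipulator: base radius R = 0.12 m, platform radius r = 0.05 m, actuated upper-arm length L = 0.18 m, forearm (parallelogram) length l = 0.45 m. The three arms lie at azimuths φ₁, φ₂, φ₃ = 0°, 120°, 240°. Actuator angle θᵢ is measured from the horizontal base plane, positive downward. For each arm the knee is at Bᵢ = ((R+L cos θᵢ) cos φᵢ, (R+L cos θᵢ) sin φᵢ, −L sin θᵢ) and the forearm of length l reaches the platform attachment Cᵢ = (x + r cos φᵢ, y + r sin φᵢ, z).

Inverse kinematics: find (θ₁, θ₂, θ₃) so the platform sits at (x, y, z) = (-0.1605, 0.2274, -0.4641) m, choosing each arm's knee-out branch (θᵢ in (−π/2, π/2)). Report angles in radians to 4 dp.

arm 1 (φ=0.0°): x'=-0.1605, y'=0.2274
  A cos θ + B sin θ = C:  0.2305·cos θ + -0.4641·sin θ = -0.4170
  γ=atan2(-0.4641,0.2305)=-1.1098;  ψ=arccos(-0.8048)=2.5061;  θ1=γ+ψ≈1.3963
φ2=120.0° → target in arm frame (0.2772, 0.0253)
  A=-0.2072, B=-0.4641, C=(l²−L²−A²−y'²−z²)/(2L)=-0.2468
  √(A²+B²)=0.5082;  θ2 = -1.9907+2.0779 ≈ 0.0872
arm 3 (φ=240.0°): x'=-0.1167, y'=-0.2527
  A=0.1867, B=-0.4641, C=(l²−L²−A²−y'²−z²)/(2L)=-0.4000
  θ3 = atan2(B,A) + arccos(C/0.5002) = 1.3091

θ₁ = 1.3963, θ₂ = 0.0872, θ₃ = 1.3091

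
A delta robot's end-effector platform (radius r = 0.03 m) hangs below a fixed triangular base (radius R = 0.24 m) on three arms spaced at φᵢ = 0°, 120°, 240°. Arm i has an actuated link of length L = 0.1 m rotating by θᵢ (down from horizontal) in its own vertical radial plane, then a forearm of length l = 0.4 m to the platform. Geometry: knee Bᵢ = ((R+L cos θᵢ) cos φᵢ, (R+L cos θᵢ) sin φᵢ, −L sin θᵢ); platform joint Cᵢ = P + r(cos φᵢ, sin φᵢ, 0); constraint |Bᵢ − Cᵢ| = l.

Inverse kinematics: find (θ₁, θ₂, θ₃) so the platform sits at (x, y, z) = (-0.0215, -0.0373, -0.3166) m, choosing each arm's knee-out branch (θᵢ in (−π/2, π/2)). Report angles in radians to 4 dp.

θ₁ = 0.6979, θ₂ = 0.6983, θ₃ = 0.1744

rotate P by −φ1: (-0.0215, -0.0373, -0.3166)
  A cos θ + B sin θ = C:  0.2315·cos θ + -0.3166·sin θ = -0.0261
  √(A²+B²)=0.3922;  θ1 = -0.9394+1.6374 ≈ 0.6979
φ2=120.0° → target in arm frame (-0.0216, 0.0373)
  e−x'=0.2316;  (l²−L²−(e−x')²−y'²−z²)/2L = -0.0262
  θ2 = atan2(B,A) + arccos(C/0.3922) = 0.6983
arm 3 (φ=240.0°): x'=0.0431, y'=0.0000
  A cos θ + B sin θ = C:  0.1669·cos θ + -0.3166·sin θ = 0.1095
  θ3 = atan2(B,A) + arccos(C/0.3579) = 0.1744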